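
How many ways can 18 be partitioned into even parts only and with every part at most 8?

They are:
8,8,2
8,6,4
8,6,2,2
8,4,4,2
8,4,2,2,2
8,2,2,2,2,2
6,6,6
6,6,4,2
6,6,2,2,2
6,4,4,4
6,4,4,2,2
6,4,2,2,2,2
6,2,2,2,2,2,2
4,4,4,4,2
4,4,4,2,2,2
4,4,2,2,2,2,2
4,2,2,2,2,2,2,2
2,2,2,2,2,2,2,2,2

18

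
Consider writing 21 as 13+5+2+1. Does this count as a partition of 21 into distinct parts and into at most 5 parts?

The parts sum to 21, and the condition 'all summands are distinct' holds; the condition 'there are at most 5 summands' holds.

Yes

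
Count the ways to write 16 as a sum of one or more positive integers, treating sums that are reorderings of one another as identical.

There are 231 such partitions.

231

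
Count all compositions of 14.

Each of the 13 gaps between 14 units is either a break or not: 2^13 = 8192.

8192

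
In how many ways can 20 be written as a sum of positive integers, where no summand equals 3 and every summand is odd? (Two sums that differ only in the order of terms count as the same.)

26

There are too many to list fully; the first 12 (by largest part) are:
19+1
17+1+1+1
15+5
15+1+1+1+1+1
13+7
13+5+1+1
13+1+1+1+1+1+1+1
11+9
11+7+1+1
11+5+1+1+1+1
11+1+1+1+1+1+1+1+1+1
9+9+1+1
…and 14 more, for 26 total.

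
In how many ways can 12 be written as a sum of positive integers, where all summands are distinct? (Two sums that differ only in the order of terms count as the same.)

15

They are:
12
11 + 1
10 + 2
9 + 3
9 + 2 + 1
8 + 4
8 + 3 + 1
7 + 5
7 + 4 + 1
7 + 3 + 2
6 + 5 + 1
6 + 4 + 2
6 + 3 + 2 + 1
5 + 4 + 3
5 + 4 + 2 + 1
Counting gives 15.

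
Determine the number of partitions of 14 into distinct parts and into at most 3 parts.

17

Listing the qualifying partitions of 14:
14
13, 1
12, 2
11, 3
11, 2, 1
10, 4
10, 3, 1
9, 5
9, 4, 1
9, 3, 2
8, 6
8, 5, 1
8, 4, 2
7, 6, 1
7, 5, 2
7, 4, 3
6, 5, 3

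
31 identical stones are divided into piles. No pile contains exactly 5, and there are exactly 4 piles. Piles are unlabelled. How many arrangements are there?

169

Systematic enumeration (by largest part, then next-largest, …) yields 169.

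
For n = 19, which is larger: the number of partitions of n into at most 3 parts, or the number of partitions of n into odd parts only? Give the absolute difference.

Partitions of 19 into at most 3 parts: 40.
Partitions of 19 into odd parts only: 54.
|40 − 54| = 14.

14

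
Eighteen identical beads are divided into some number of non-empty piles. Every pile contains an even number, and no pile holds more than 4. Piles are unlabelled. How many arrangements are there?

The partitions of 18 that satisfy the conditions:
4+4+4+4+2
4+4+4+2+2+2
4+4+2+2+2+2+2
4+2+2+2+2+2+2+2
2+2+2+2+2+2+2+2+2
Counting gives 5.

5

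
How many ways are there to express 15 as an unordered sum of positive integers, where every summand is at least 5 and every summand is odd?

2

Enumerating:
15
5+5+5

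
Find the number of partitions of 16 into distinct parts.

32

There are too many to list fully; the first 12 (by largest part) are:
16
15 + 1
14 + 2
13 + 3
13 + 2 + 1
12 + 4
12 + 3 + 1
11 + 5
11 + 4 + 1
11 + 3 + 2
10 + 6
10 + 5 + 1
…and 20 more, for 32 total.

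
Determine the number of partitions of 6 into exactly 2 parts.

The partitions of 6 that satisfy the conditions:
5 + 1
4 + 2
3 + 3
Counting gives 3.

3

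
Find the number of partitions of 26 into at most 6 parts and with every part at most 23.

705

A full systematic count gives 705.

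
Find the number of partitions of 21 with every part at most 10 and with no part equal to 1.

Direct enumeration gives 123 partitions.

123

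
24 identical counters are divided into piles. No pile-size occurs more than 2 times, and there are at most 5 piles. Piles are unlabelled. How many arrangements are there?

There are 285 such partitions.

285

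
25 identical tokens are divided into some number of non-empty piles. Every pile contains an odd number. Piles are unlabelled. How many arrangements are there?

142

Enumerating by decreasing first part gives 142 partitions in all.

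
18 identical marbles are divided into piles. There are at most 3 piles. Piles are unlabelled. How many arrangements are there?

37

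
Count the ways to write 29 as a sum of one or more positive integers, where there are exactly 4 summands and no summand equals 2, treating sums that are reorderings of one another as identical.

124

Direct enumeration gives 124 partitions.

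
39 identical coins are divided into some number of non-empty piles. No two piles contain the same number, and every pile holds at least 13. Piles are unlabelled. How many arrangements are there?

8

The partitions of 39 that satisfy the conditions:
39
13,26
14,25
15,24
16,23
17,22
18,21
19,20
Counting gives 8.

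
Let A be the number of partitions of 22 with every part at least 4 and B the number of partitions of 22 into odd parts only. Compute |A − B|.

Partitions of 22 with every part at least 4: 34.
Partitions of 22 into odd parts only: 89.
|34 − 89| = 55.

55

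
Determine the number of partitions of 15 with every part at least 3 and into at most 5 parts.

17

They are:
15
12 + 3
11 + 4
10 + 5
9 + 6
9 + 3 + 3
8 + 7
8 + 4 + 3
7 + 5 + 3
7 + 4 + 4
6 + 6 + 3
6 + 5 + 4
6 + 3 + 3 + 3
5 + 5 + 5
5 + 4 + 3 + 3
4 + 4 + 4 + 3
3 + 3 + 3 + 3 + 3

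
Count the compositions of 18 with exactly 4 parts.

680

Equivalently, choose which 3 of the 17 gaps become plus signs: C(17,3) = 680.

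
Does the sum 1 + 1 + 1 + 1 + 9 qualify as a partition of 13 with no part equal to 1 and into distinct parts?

No

The parts sum to 13, and the condition 'no summand equals 1' is violated.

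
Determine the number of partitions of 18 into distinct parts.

46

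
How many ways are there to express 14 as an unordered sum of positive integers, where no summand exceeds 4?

A partial list (first 12 by largest part):
4, 4, 4, 2
4, 4, 4, 1, 1
4, 4, 3, 3
4, 4, 3, 2, 1
4, 4, 3, 1, 1, 1
4, 4, 2, 2, 2
4, 4, 2, 2, 1, 1
4, 4, 2, 1, 1, 1, 1
4, 4, 1, 1, 1, 1, 1, 1
4, 3, 3, 3, 1
4, 3, 3, 2, 2
4, 3, 3, 2, 1, 1
…and 35 more, for 47 total.

47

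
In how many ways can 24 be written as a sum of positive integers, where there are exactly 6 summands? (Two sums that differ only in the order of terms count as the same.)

199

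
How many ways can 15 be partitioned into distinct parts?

There are too many to list fully; the first 12 (by largest part) are:
15
14,1
13,2
12,3
12,2,1
11,4
11,3,1
10,5
10,4,1
10,3,2
9,6
9,5,1
…and 15 more, for 27 total.

27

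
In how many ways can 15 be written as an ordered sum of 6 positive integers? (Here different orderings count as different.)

Equivalently, choose which 5 of the 14 gaps become plus signs: C(14,5) = 2002.

2002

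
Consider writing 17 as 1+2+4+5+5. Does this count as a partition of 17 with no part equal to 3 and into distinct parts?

The parts sum to 17, and the condition 'all summands are distinct' is violated.

No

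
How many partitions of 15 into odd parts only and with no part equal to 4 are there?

27

A partial list (first 12 by largest part):
15
13,1,1
11,3,1
11,1,1,1,1
9,5,1
9,3,3
9,3,1,1,1
9,1,1,1,1,1,1
7,7,1
7,5,3
7,5,1,1,1
7,3,3,1,1
…and 15 more, for 27 total.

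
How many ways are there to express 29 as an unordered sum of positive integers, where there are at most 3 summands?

85

A full systematic count gives 85.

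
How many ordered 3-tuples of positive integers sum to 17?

By stars and bars with positive parts, the count is C(16,2) = 120.

120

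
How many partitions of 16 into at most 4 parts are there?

There are too many to list fully; the first 12 (by largest part) are:
16
1, 15
2, 14
1, 1, 14
3, 13
1, 2, 13
1, 1, 1, 13
4, 12
1, 3, 12
2, 2, 12
1, 1, 2, 12
5, 11
…and 52 more, for 64 total.

64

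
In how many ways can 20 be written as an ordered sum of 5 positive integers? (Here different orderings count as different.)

Equivalently, choose which 4 of the 19 gaps become plus signs: C(19,4) = 3876.

3876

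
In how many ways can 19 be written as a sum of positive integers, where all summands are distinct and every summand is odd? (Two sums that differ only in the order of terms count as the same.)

The partitions of 19 that satisfy the conditions:
19
15, 3, 1
13, 5, 1
11, 7, 1
11, 5, 3
9, 7, 3

6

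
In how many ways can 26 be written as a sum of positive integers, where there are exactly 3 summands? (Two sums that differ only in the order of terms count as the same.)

A partial list (first 12 by largest part):
24, 1, 1
23, 2, 1
22, 3, 1
22, 2, 2
21, 4, 1
21, 3, 2
20, 5, 1
20, 4, 2
20, 3, 3
19, 6, 1
19, 5, 2
19, 4, 3
…and 44 more, for 56 total.

56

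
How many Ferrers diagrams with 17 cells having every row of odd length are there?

There are too many to list fully; the first 12 (by largest part) are:
17
1+1+15
1+3+13
1+1+1+1+13
1+5+11
3+3+11
1+1+1+3+11
1+1+1+1+1+1+11
1+7+9
3+5+9
1+1+1+5+9
1+1+3+3+9
…and 26 more, for 38 total.

38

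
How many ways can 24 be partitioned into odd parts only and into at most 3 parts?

6

Enumerating:
23+1
21+3
19+5
17+7
15+9
13+11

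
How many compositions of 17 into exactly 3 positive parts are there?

120

Equivalently, choose which 2 of the 16 gaps become plus signs: C(16,2) = 120.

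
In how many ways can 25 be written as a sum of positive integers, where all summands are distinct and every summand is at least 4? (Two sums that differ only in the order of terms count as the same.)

A partial list (first 12 by largest part):
25
21+4
20+5
19+6
18+7
17+8
16+9
16+5+4
15+10
15+6+4
14+11
14+7+4
…and 15 more, for 27 total.

27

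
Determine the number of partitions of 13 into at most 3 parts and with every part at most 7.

9

They are:
6+7
1+5+7
2+4+7
3+3+7
1+6+6
2+5+6
3+4+6
3+5+5
4+4+5
That's 9 in total.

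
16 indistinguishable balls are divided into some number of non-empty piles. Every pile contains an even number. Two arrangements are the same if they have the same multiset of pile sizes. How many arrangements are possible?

22

Listing the qualifying partitions of 16:
16
14, 2
12, 4
12, 2, 2
10, 6
10, 4, 2
10, 2, 2, 2
8, 8
8, 6, 2
8, 4, 4
8, 4, 2, 2
8, 2, 2, 2, 2
6, 6, 4
6, 6, 2, 2
6, 4, 4, 2
6, 4, 2, 2, 2
6, 2, 2, 2, 2, 2
4, 4, 4, 4
4, 4, 4, 2, 2
4, 4, 2, 2, 2, 2
4, 2, 2, 2, 2, 2, 2
2, 2, 2, 2, 2, 2, 2, 2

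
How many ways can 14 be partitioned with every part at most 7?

Systematic enumeration (by largest part, then next-largest, …) yields 105.

105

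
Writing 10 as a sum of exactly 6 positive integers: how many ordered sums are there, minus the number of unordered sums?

121

Ordered (compositions into 6 parts): C(9,5) = 126.
Unordered (partitions into 6 parts): 5.
Difference: 126 − 5 = 121.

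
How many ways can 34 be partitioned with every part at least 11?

9

The partitions of 34 that satisfy the conditions:
34
23,11
22,12
21,13
20,14
19,15
18,16
17,17
12,11,11
Counting gives 9.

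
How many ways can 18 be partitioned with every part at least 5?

9

The partitions of 18 that satisfy the conditions:
18
13,5
12,6
11,7
10,8
9,9
8,5,5
7,6,5
6,6,6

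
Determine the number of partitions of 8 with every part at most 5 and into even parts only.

3

The partitions of 8 that satisfy the conditions:
4 + 4
2 + 2 + 4
2 + 2 + 2 + 2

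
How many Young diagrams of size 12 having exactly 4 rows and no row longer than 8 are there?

Listing the qualifying partitions of 12:
8,2,1,1
7,3,1,1
7,2,2,1
6,4,1,1
6,3,2,1
6,2,2,2
5,5,1,1
5,4,2,1
5,3,3,1
5,3,2,2
4,4,3,1
4,4,2,2
4,3,3,2
3,3,3,3
That's 14 in total.

14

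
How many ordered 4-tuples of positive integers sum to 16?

455

Place 3 bars in the 15 internal gaps of a row of 16 dots: C(15,3) = 455.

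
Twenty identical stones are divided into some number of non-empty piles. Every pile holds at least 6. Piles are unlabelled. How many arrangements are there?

The partitions of 20 that satisfy the conditions:
20
14 + 6
13 + 7
12 + 8
11 + 9
10 + 10
8 + 6 + 6
7 + 7 + 6

8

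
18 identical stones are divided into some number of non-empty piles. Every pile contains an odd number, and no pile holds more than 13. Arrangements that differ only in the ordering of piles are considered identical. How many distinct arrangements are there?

A partial list (first 12 by largest part):
5,13
1,1,3,13
1,1,1,1,1,13
7,11
1,1,5,11
1,3,3,11
1,1,1,1,3,11
1,1,1,1,1,1,1,11
9,9
1,1,7,9
1,3,5,9
1,1,1,1,5,9
…and 31 more, for 43 total.

43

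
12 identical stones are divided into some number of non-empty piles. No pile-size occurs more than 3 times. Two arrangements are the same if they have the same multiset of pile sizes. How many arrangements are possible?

50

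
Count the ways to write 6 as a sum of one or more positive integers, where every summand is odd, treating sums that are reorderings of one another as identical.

They are:
1 + 5
3 + 3
1 + 1 + 1 + 3
1 + 1 + 1 + 1 + 1 + 1
That's 4 in total.

4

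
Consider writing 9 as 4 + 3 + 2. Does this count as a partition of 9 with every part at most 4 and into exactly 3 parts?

The parts sum to 9, and the condition 'no summand exceeds 4' holds; the condition 'there are exactly 3 summands' holds.

Yes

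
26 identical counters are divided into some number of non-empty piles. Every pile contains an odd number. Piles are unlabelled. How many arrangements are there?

165

Counting exhaustively, 165 partitions satisfy the conditions.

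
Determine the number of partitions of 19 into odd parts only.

There are too many to list fully; the first 12 (by largest part) are:
19
17,1,1
15,3,1
15,1,1,1,1
13,5,1
13,3,3
13,3,1,1,1
13,1,1,1,1,1,1
11,7,1
11,5,3
11,5,1,1,1
11,3,3,1,1
…and 42 more, for 54 total.

54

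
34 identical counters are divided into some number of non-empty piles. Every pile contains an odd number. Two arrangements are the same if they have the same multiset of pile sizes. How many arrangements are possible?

512

Counting exhaustively, 512 partitions satisfy the conditions.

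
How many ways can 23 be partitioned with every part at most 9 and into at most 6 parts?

Enumerating by decreasing first part gives 205 partitions in all.

205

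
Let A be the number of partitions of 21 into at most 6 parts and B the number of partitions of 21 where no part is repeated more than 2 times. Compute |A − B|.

88

Partitions of 21 into at most 6 parts: 331.
Partitions of 21 where no part is repeated more than 2 times: 243.
|331 − 243| = 88.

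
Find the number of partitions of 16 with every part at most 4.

There are too many to list fully; the first 12 (by largest part) are:
4,4,4,4
1,3,4,4,4
2,2,4,4,4
1,1,2,4,4,4
1,1,1,1,4,4,4
2,3,3,4,4
1,1,3,3,4,4
1,2,2,3,4,4
1,1,1,2,3,4,4
1,1,1,1,1,3,4,4
2,2,2,2,4,4
1,1,2,2,2,4,4
…and 52 more, for 64 total.

64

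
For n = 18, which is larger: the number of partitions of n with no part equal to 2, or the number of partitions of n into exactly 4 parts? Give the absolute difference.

107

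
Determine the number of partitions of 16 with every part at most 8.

Systematic enumeration (by largest part, then next-largest, …) yields 186.

186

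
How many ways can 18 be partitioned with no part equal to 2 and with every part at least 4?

16

The partitions of 18 that satisfy the conditions:
18
14,4
13,5
12,6
11,7
10,8
10,4,4
9,9
9,5,4
8,6,4
8,5,5
7,7,4
7,6,5
6,6,6
6,4,4,4
5,5,4,4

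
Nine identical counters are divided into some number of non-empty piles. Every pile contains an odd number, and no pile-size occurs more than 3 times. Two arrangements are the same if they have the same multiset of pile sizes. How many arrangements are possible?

5

Enumerating:
9
1, 1, 7
1, 3, 5
3, 3, 3
1, 1, 1, 3, 3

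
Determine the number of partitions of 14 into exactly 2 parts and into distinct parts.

Listing the qualifying partitions of 14:
13+1
12+2
11+3
10+4
9+5
8+6
Counting gives 6.

6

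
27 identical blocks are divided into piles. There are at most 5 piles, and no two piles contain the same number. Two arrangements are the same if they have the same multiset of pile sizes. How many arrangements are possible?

181

Systematic enumeration (by largest part, then next-largest, …) yields 181.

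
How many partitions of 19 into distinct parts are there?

54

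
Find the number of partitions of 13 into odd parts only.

18

The partitions of 13 that satisfy the conditions:
13
11 + 1 + 1
9 + 3 + 1
9 + 1 + 1 + 1 + 1
7 + 5 + 1
7 + 3 + 3
7 + 3 + 1 + 1 + 1
7 + 1 + 1 + 1 + 1 + 1 + 1
5 + 5 + 3
5 + 5 + 1 + 1 + 1
5 + 3 + 3 + 1 + 1
5 + 3 + 1 + 1 + 1 + 1 + 1
5 + 1 + 1 + 1 + 1 + 1 + 1 + 1 + 1
3 + 3 + 3 + 3 + 1
3 + 3 + 3 + 1 + 1 + 1 + 1
3 + 3 + 1 + 1 + 1 + 1 + 1 + 1 + 1
3 + 1 + 1 + 1 + 1 + 1 + 1 + 1 + 1 + 1 + 1
1 + 1 + 1 + 1 + 1 + 1 + 1 + 1 + 1 + 1 + 1 + 1 + 1
That's 18 in total.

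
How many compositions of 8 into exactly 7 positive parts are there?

7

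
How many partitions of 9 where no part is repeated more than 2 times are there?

16

The partitions of 9 that satisfy the conditions:
9
8, 1
7, 2
7, 1, 1
6, 3
6, 2, 1
5, 4
5, 3, 1
5, 2, 2
5, 2, 1, 1
4, 4, 1
4, 3, 2
4, 3, 1, 1
4, 2, 2, 1
3, 3, 2, 1
3, 2, 2, 1, 1
Counting gives 16.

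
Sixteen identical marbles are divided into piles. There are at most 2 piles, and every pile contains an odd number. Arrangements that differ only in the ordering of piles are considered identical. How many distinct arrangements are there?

4

Listing the qualifying partitions of 16:
15+1
13+3
11+5
9+7
That's 4 in total.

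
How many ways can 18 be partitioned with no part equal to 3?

209

A full systematic count gives 209.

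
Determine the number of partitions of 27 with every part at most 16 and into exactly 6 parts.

312

Systematic enumeration (by largest part, then next-largest, …) yields 312.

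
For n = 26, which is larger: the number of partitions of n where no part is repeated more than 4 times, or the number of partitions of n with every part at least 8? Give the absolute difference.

Partitions of 26 where no part is repeated more than 4 times: 1414.
Partitions of 26 with every part at least 8: 9.
|1414 − 9| = 1405.

1405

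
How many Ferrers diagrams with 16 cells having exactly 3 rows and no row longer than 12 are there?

19

The partitions of 16 that satisfy the conditions:
12+3+1
12+2+2
11+4+1
11+3+2
10+5+1
10+4+2
10+3+3
9+6+1
9+5+2
9+4+3
8+7+1
8+6+2
8+5+3
8+4+4
7+7+2
7+6+3
7+5+4
6+6+4
6+5+5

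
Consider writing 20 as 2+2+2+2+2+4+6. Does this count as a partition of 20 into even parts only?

The parts sum to 20, and the condition 'every summand is even' holds.

Yes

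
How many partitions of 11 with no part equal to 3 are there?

34

A partial list (first 12 by largest part):
11
1,10
2,9
1,1,9
1,2,8
1,1,1,8
4,7
2,2,7
1,1,2,7
1,1,1,1,7
5,6
1,4,6
…and 22 more, for 34 total.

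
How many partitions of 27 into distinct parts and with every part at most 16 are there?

149

There are 149 such partitions.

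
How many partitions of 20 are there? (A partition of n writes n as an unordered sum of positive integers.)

There are 627 such partitions.

627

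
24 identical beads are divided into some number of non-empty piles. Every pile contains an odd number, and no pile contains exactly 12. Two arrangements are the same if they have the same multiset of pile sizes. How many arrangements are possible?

122

There are 122 such partitions.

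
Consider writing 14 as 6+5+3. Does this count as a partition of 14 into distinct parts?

Yes

The parts sum to 14, and the condition 'all summands are distinct' holds.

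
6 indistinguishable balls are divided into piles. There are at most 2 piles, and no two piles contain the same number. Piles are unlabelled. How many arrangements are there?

Listing the qualifying partitions of 6:
6
5,1
4,2

3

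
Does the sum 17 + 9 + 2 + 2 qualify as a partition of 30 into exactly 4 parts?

Yes

The parts sum to 30, and the condition 'there are exactly 4 summands' holds.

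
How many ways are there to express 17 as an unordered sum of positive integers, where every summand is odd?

A partial list (first 12 by largest part):
17
1+1+15
1+3+13
1+1+1+1+13
1+5+11
3+3+11
1+1+1+3+11
1+1+1+1+1+1+11
1+7+9
3+5+9
1+1+1+5+9
1+1+3+3+9
…and 26 more, for 38 total.

38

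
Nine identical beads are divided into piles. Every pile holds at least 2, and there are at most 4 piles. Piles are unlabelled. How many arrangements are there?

Listing the qualifying partitions of 9:
9
2+7
3+6
4+5
2+2+5
2+3+4
3+3+3
2+2+2+3

8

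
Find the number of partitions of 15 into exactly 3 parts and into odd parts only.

7

They are:
1, 1, 13
1, 3, 11
1, 5, 9
3, 3, 9
1, 7, 7
3, 5, 7
5, 5, 5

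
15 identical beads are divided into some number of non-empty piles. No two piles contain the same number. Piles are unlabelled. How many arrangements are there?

There are too many to list fully; the first 12 (by largest part) are:
15
1 + 14
2 + 13
3 + 12
1 + 2 + 12
4 + 11
1 + 3 + 11
5 + 10
1 + 4 + 10
2 + 3 + 10
6 + 9
1 + 5 + 9
…and 15 more, for 27 total.

27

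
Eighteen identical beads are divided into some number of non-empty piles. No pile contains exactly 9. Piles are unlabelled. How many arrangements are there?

355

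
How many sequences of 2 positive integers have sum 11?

Equivalently, choose which 1 of the 10 gaps become plus signs: C(10,1) = 10.

10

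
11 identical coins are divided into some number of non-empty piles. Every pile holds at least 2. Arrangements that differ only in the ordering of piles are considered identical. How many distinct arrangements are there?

14

The partitions of 11 that satisfy the conditions:
11
9,2
8,3
7,4
7,2,2
6,5
6,3,2
5,4,2
5,3,3
5,2,2,2
4,4,3
4,3,2,2
3,3,3,2
3,2,2,2,2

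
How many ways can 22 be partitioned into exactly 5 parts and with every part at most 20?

A full systematic count gives 119.

119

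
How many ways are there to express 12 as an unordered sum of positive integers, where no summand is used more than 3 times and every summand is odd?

Enumerating:
11+1
9+3
9+1+1+1
7+5
7+3+1+1
5+5+1+1
5+3+3+1
3+3+3+1+1+1
Counting gives 8.

8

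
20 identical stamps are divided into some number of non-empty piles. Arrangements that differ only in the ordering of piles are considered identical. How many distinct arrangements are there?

627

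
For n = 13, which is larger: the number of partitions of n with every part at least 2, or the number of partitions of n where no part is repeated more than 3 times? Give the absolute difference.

Partitions of 13 with every part at least 2: 24.
Partitions of 13 where no part is repeated more than 3 times: 64.
|24 − 64| = 40.

40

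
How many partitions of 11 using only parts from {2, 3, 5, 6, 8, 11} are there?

8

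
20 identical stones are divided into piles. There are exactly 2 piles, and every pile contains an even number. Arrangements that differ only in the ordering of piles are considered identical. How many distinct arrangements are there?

The partitions of 20 that satisfy the conditions:
2+18
4+16
6+14
8+12
10+10

5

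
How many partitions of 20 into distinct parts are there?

64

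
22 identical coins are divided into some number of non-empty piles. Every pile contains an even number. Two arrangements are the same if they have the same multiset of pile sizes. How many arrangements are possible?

56

There are too many to list fully; the first 12 (by largest part) are:
22
2+20
4+18
2+2+18
6+16
2+4+16
2+2+2+16
8+14
2+6+14
4+4+14
2+2+4+14
2+2+2+2+14
…and 44 more, for 56 total.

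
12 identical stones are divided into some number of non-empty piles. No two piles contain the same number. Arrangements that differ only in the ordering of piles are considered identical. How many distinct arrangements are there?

15

The partitions of 12 that satisfy the conditions:
12
1, 11
2, 10
3, 9
1, 2, 9
4, 8
1, 3, 8
5, 7
1, 4, 7
2, 3, 7
1, 5, 6
2, 4, 6
1, 2, 3, 6
3, 4, 5
1, 2, 4, 5
Counting gives 15.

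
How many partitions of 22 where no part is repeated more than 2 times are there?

Direct enumeration gives 297 partitions.

297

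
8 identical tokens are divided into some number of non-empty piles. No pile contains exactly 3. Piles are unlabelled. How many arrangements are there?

15

Listing the qualifying partitions of 8:
8
7,1
6,2
6,1,1
5,2,1
5,1,1,1
4,4
4,2,2
4,2,1,1
4,1,1,1,1
2,2,2,2
2,2,2,1,1
2,2,1,1,1,1
2,1,1,1,1,1,1
1,1,1,1,1,1,1,1
Counting gives 15.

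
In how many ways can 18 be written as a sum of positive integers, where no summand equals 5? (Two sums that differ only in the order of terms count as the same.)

284

Enumerating by decreasing first part gives 284 partitions in all.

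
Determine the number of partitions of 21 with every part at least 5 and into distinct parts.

10

The partitions of 21 that satisfy the conditions:
21
16,5
15,6
14,7
13,8
12,9
11,10
10,6,5
9,7,5
8,7,6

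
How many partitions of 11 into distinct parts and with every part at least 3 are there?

The partitions of 11 that satisfy the conditions:
11
8+3
7+4
6+5

4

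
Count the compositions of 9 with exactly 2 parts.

Equivalently, choose which 1 of the 8 gaps become plus signs: C(8,1) = 8.

8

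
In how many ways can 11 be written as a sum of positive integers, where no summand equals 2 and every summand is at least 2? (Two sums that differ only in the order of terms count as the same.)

They are:
11
8,3
7,4
6,5
5,3,3
4,4,3
That's 6 in total.

6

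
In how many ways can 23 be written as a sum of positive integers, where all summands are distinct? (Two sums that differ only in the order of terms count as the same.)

104

Counting exhaustively, 104 partitions satisfy the conditions.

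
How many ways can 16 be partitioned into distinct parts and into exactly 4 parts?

9

The partitions of 16 that satisfy the conditions:
10, 3, 2, 1
9, 4, 2, 1
8, 5, 2, 1
8, 4, 3, 1
7, 6, 2, 1
7, 5, 3, 1
7, 4, 3, 2
6, 5, 4, 1
6, 5, 3, 2
That's 9 in total.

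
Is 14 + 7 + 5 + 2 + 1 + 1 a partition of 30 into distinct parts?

The parts sum to 30, and the condition 'all summands are distinct' is violated.

No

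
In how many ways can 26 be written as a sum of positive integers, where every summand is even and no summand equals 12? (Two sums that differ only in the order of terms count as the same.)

86

A full systematic count gives 86.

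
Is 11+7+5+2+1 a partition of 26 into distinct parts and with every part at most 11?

The parts sum to 26, and the condition 'all summands are distinct' holds; the condition 'no summand exceeds 11' holds.

Yes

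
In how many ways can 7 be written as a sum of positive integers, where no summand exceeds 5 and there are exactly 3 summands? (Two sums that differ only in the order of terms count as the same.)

4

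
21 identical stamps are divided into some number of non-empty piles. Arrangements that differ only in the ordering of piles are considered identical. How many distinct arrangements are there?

792

A full systematic count gives 792.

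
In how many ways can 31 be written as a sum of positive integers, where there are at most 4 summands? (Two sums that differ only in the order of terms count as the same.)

321

Enumerating by decreasing first part gives 321 partitions in all.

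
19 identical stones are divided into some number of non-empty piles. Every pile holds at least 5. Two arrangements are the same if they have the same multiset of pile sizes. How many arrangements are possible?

Enumerating:
19
14,5
13,6
12,7
11,8
10,9
9,5,5
8,6,5
7,7,5
7,6,6

10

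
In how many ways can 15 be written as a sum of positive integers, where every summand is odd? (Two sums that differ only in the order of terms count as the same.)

27

A partial list (first 12 by largest part):
15
13, 1, 1
11, 3, 1
11, 1, 1, 1, 1
9, 5, 1
9, 3, 3
9, 3, 1, 1, 1
9, 1, 1, 1, 1, 1, 1
7, 7, 1
7, 5, 3
7, 5, 1, 1, 1
7, 3, 3, 1, 1
…and 15 more, for 27 total.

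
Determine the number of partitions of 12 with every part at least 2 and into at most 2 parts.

6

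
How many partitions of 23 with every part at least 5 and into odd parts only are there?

5

They are:
23
13,5,5
11,7,5
9,9,5
9,7,7
That's 5 in total.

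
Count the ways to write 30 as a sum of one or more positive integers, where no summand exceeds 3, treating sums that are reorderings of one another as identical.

91

Counting exhaustively, 91 partitions satisfy the conditions.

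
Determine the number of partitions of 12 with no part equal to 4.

There are too many to list fully; the first 12 (by largest part) are:
12
11, 1
10, 2
10, 1, 1
9, 3
9, 2, 1
9, 1, 1, 1
8, 3, 1
8, 2, 2
8, 2, 1, 1
8, 1, 1, 1, 1
7, 5
…and 43 more, for 55 total.

55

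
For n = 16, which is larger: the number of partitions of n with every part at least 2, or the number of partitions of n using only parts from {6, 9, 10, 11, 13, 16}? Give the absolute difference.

Partitions of 16 with every part at least 2: 55.
Partitions of 16 using only parts from {6, 9, 10, 11, 13, 16}: 2.
|55 − 2| = 53.

53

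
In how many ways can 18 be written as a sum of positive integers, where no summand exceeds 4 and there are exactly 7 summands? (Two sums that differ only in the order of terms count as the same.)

Listing the qualifying partitions of 18:
1, 1, 1, 3, 4, 4, 4
1, 1, 2, 2, 4, 4, 4
1, 1, 2, 3, 3, 4, 4
1, 2, 2, 2, 3, 4, 4
2, 2, 2, 2, 2, 4, 4
1, 1, 3, 3, 3, 3, 4
1, 2, 2, 3, 3, 3, 4
2, 2, 2, 2, 3, 3, 4
1, 2, 3, 3, 3, 3, 3
2, 2, 2, 3, 3, 3, 3
That's 10 in total.

10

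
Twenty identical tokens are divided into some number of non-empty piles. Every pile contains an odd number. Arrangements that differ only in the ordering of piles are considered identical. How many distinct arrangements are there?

There are too many to list fully; the first 12 (by largest part) are:
1 + 19
3 + 17
1 + 1 + 1 + 17
5 + 15
1 + 1 + 3 + 15
1 + 1 + 1 + 1 + 1 + 15
7 + 13
1 + 1 + 5 + 13
1 + 3 + 3 + 13
1 + 1 + 1 + 1 + 3 + 13
1 + 1 + 1 + 1 + 1 + 1 + 1 + 13
9 + 11
…and 52 more, for 64 total.

64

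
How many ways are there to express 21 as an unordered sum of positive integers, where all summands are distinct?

76

Direct enumeration gives 76 partitions.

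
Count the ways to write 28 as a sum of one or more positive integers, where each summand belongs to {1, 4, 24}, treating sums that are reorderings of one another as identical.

Enumerating:
24+4
24+1+1+1+1
4+4+4+4+4+4+4
4+4+4+4+4+4+1+1+1+1
4+4+4+4+4+1+1+1+1+1+1+1+1
4+4+4+4+1+1+1+1+1+1+1+1+1+1+1+1
4+4+4+1+1+1+1+1+1+1+1+1+1+1+1+1+1+1+1
4+4+1+1+1+1+1+1+1+1+1+1+1+1+1+1+1+1+1+1+1+1
4+1+1+1+1+1+1+1+1+1+1+1+1+1+1+1+1+1+1+1+1+1+1+1+1
1+1+1+1+1+1+1+1+1+1+1+1+1+1+1+1+1+1+1+1+1+1+1+1+1+1+1+1
That's 10 in total.

10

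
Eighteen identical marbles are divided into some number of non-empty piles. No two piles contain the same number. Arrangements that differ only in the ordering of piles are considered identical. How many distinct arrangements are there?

46

There are too many to list fully; the first 12 (by largest part) are:
18
1 + 17
2 + 16
3 + 15
1 + 2 + 15
4 + 14
1 + 3 + 14
5 + 13
1 + 4 + 13
2 + 3 + 13
6 + 12
1 + 5 + 12
…and 34 more, for 46 total.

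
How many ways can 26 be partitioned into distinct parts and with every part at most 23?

162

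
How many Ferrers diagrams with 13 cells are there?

101

Systematic enumeration (by largest part, then next-largest, …) yields 101.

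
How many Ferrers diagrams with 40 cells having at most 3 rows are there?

154

There are 154 such partitions.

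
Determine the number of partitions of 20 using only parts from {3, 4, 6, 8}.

9

Enumerating:
4, 8, 8
6, 6, 8
3, 3, 6, 8
4, 4, 4, 8
3, 3, 3, 3, 8
4, 4, 6, 6
3, 3, 4, 4, 6
4, 4, 4, 4, 4
3, 3, 3, 3, 4, 4
That's 9 in total.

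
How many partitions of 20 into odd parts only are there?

There are too many to list fully; the first 12 (by largest part) are:
19+1
17+3
17+1+1+1
15+5
15+3+1+1
15+1+1+1+1+1
13+7
13+5+1+1
13+3+3+1
13+3+1+1+1+1
13+1+1+1+1+1+1+1
11+9
…and 52 more, for 64 total.

64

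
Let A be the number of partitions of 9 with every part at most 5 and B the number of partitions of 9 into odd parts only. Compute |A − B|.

15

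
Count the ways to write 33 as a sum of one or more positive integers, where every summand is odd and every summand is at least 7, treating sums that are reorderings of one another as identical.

8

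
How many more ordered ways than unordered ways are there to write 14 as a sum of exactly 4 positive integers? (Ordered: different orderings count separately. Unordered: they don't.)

Ordered (compositions into 4 parts): C(13,3) = 286.
Unordered (partitions into 4 parts): 23.
Difference: 286 − 23 = 263.

263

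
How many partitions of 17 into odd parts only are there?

38

A partial list (first 12 by largest part):
17
15,1,1
13,3,1
13,1,1,1,1
11,5,1
11,3,3
11,3,1,1,1
11,1,1,1,1,1,1
9,7,1
9,5,3
9,5,1,1,1
9,3,3,1,1
…and 26 more, for 38 total.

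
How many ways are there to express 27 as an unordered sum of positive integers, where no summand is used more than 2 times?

Direct enumeration gives 731 partitions.

731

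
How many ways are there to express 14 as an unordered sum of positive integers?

135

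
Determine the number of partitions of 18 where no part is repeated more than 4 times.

Systematic enumeration (by largest part, then next-largest, …) yields 262.

262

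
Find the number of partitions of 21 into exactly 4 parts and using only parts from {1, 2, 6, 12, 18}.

2

Listing the qualifying partitions of 21:
1 + 1 + 1 + 18
1 + 2 + 6 + 12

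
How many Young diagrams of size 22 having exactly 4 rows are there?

Counting exhaustively, 84 partitions satisfy the conditions.

84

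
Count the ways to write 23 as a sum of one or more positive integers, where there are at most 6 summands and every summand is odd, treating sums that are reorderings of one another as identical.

38

There are too many to list fully; the first 12 (by largest part) are:
23
21+1+1
19+3+1
19+1+1+1+1
17+5+1
17+3+3
17+3+1+1+1
15+7+1
15+5+3
15+5+1+1+1
15+3+3+1+1
13+9+1
…and 26 more, for 38 total.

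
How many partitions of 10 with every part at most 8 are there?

A partial list (first 12 by largest part):
2, 8
1, 1, 8
3, 7
1, 2, 7
1, 1, 1, 7
4, 6
1, 3, 6
2, 2, 6
1, 1, 2, 6
1, 1, 1, 1, 6
5, 5
1, 4, 5
…and 28 more, for 40 total.

40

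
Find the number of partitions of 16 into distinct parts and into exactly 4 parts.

The partitions of 16 that satisfy the conditions:
10,3,2,1
9,4,2,1
8,5,2,1
8,4,3,1
7,6,2,1
7,5,3,1
7,4,3,2
6,5,4,1
6,5,3,2

9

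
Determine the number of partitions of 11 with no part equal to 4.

41

There are too many to list fully; the first 12 (by largest part) are:
11
10 + 1
9 + 2
9 + 1 + 1
8 + 3
8 + 2 + 1
8 + 1 + 1 + 1
7 + 3 + 1
7 + 2 + 2
7 + 2 + 1 + 1
7 + 1 + 1 + 1 + 1
6 + 5
…and 29 more, for 41 total.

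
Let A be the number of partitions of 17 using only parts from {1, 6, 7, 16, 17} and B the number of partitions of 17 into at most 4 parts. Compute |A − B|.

64

Partitions of 17 using only parts from {1, 6, 7, 16, 17}: 8.
Partitions of 17 into at most 4 parts: 72.
|8 − 72| = 64.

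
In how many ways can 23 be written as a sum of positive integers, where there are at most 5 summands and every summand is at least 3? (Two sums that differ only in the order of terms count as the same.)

Systematic enumeration (by largest part, then next-largest, …) yields 79.

79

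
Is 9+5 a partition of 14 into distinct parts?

The parts sum to 14, and the condition 'all summands are distinct' holds.

Yes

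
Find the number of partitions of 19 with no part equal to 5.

Counting exhaustively, 355 partitions satisfy the conditions.

355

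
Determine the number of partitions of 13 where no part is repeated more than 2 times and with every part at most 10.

40

There are too many to list fully; the first 12 (by largest part) are:
10+3
10+2+1
9+4
9+3+1
9+2+2
9+2+1+1
8+5
8+4+1
8+3+2
8+3+1+1
8+2+2+1
7+6
…and 28 more, for 40 total.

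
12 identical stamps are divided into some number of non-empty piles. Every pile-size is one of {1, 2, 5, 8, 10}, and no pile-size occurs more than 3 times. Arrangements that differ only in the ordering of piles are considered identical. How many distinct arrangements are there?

They are:
2 + 10
1 + 1 + 10
2 + 2 + 8
1 + 1 + 2 + 8
2 + 5 + 5
1 + 1 + 5 + 5
1 + 2 + 2 + 2 + 5
1 + 1 + 1 + 2 + 2 + 5

8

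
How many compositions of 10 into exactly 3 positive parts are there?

By stars and bars with positive parts, the count is C(9,2) = 36.

36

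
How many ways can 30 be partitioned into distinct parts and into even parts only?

27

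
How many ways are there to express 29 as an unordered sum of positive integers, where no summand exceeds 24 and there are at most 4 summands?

259

Systematic enumeration (by largest part, then next-largest, …) yields 259.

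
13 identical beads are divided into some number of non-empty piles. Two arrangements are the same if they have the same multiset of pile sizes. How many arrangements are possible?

101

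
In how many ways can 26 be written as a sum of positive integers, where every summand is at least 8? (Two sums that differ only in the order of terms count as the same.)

9

Enumerating:
26
18 + 8
17 + 9
16 + 10
15 + 11
14 + 12
13 + 13
10 + 8 + 8
9 + 9 + 8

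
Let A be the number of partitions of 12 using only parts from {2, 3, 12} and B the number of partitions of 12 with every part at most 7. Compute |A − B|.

Partitions of 12 using only parts from {2, 3, 12}: 4.
Partitions of 12 with every part at most 7: 65.
|4 − 65| = 61.

61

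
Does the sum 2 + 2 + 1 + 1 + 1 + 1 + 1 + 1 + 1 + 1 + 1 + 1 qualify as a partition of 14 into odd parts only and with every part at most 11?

No

The parts sum to 14, and the condition 'every summand is odd' is violated.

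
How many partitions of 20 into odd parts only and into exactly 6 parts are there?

14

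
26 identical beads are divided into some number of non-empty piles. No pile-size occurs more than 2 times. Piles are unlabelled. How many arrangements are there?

617

Direct enumeration gives 617 partitions.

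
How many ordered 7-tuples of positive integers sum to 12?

462

Equivalently, choose which 6 of the 11 gaps become plus signs: C(11,6) = 462.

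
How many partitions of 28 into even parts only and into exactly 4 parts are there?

23

The partitions of 28 that satisfy the conditions:
22, 2, 2, 2
20, 4, 2, 2
18, 6, 2, 2
18, 4, 4, 2
16, 8, 2, 2
16, 6, 4, 2
16, 4, 4, 4
14, 10, 2, 2
14, 8, 4, 2
14, 6, 6, 2
14, 6, 4, 4
12, 12, 2, 2
12, 10, 4, 2
12, 8, 6, 2
12, 8, 4, 4
12, 6, 6, 4
10, 10, 6, 2
10, 10, 4, 4
10, 8, 8, 2
10, 8, 6, 4
10, 6, 6, 6
8, 8, 8, 4
8, 8, 6, 6
Counting gives 23.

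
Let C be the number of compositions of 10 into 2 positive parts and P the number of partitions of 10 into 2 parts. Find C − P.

4

Compositions: C(9,1) = 9.
Partitions of 10 into exactly 2 parts: 5.
Difference: 9 − 5 = 4.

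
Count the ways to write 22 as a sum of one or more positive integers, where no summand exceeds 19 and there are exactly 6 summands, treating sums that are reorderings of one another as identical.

136

Systematic enumeration (by largest part, then next-largest, …) yields 136.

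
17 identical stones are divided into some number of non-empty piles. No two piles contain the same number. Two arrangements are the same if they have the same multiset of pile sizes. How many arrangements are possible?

A partial list (first 12 by largest part):
17
16,1
15,2
14,3
14,2,1
13,4
13,3,1
12,5
12,4,1
12,3,2
11,6
11,5,1
…and 26 more, for 38 total.

38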